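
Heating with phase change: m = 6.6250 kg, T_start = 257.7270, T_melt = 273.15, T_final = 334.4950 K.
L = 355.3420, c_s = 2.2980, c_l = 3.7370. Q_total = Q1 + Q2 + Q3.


Q1 (sensible, solid) = 6.6250 * 2.2980 * 15.4230 = 234.8036 kJ
Q2 (latent) = 6.6250 * 355.3420 = 2354.1408 kJ
Q3 (sensible, liquid) = 6.6250 * 3.7370 * 61.3450 = 1518.7565 kJ
Q_total = 4107.7009 kJ

4107.7009 kJ


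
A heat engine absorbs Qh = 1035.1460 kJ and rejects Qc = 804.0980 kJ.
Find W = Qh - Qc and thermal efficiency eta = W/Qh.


W = 1035.1460 - 804.0980 = 231.0480 kJ
eta = 231.0480 / 1035.1460 = 0.2232 = 22.3203%

W = 231.0480 kJ, eta = 22.3203%


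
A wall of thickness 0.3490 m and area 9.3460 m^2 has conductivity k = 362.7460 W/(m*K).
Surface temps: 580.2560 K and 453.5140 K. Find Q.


dT = 126.7420 K
Q = 362.7460 * 9.3460 * 126.7420 / 0.3490 = 1231185.6301 W

1231185.6301 W


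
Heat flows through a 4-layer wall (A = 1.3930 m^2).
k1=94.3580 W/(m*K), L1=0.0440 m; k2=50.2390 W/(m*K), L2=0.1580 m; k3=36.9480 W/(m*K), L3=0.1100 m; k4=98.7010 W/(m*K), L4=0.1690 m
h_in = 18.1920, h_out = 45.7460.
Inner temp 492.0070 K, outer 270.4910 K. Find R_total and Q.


R_conv_in = 1/(18.1920*1.3930) = 0.0395
R_1 = 0.0440/(94.3580*1.3930) = 0.0003
R_2 = 0.1580/(50.2390*1.3930) = 0.0023
R_3 = 0.1100/(36.9480*1.3930) = 0.0021
R_4 = 0.1690/(98.7010*1.3930) = 0.0012
R_conv_out = 1/(45.7460*1.3930) = 0.0157
R_total = 0.0611 K/W
Q = 221.5160 / 0.0611 = 3624.7243 W

R_total = 0.0611 K/W, Q = 3624.7243 W


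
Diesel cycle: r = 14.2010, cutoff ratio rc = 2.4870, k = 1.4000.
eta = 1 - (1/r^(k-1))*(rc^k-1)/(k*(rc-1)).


r^(k-1) = 2.8902
rc^k = 3.5805
eta = 0.5711 = 57.1115%

57.1115%


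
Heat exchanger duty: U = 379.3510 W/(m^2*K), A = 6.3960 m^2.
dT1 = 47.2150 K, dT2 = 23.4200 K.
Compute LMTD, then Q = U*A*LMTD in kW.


LMTD = 33.9385 K
Q = 379.3510 * 6.3960 * 33.9385 = 82345.9508 W = 82.3460 kW

82.3460 kW


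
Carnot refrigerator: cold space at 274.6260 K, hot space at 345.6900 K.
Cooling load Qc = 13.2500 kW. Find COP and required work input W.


COP = 274.6260 / 71.0640 = 3.8645
W = 13.2500 / 3.8645 = 3.4287 kW

COP = 3.8645, W = 3.4287 kW


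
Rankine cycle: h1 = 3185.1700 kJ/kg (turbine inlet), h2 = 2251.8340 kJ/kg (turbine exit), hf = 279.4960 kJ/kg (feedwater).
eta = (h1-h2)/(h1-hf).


W = 933.3360 kJ/kg
Q_in = 2905.6740 kJ/kg
eta = 0.3212 = 32.1212%

eta = 32.1212%


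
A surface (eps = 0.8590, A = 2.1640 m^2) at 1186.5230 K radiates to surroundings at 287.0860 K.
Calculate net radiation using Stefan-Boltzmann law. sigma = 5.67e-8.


T^4 = 1.9820e+12
Tsurr^4 = 6.7928e+09
Q = 0.8590 * 5.67e-8 * 2.1640 * 1.9752e+12 = 208183.8998 W

208183.8998 W


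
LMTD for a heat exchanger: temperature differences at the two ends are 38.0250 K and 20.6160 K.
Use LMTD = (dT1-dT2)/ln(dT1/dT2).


dT1/dT2 = 1.8444
ln(dT1/dT2) = 0.6122
LMTD = 17.4090 / 0.6122 = 28.4379 K

28.4379 K


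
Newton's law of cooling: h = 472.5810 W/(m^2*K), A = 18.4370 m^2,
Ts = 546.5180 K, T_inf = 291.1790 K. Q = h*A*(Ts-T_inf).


dT = 255.3390 K
Q = 472.5810 * 18.4370 * 255.3390 = 2224762.5526 W

2224762.5526 W


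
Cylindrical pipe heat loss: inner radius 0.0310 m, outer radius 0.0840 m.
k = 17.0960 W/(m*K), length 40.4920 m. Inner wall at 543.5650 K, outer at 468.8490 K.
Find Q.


dT = 74.7160 K
ln(ro/ri) = 0.9968
Q = 2*pi*17.0960*40.4920*74.7160 / 0.9968 = 326014.0343 W

326014.0343 W


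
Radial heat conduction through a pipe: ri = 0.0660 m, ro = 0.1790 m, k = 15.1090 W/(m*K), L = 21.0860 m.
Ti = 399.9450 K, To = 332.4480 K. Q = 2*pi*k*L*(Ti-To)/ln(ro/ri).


dT = 67.4970 K
ln(ro/ri) = 0.9977
Q = 2*pi*15.1090*21.0860*67.4970 / 0.9977 = 135419.3635 W

135419.3635 W


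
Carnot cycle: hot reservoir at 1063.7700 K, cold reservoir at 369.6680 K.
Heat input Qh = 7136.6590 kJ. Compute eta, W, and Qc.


eta = 1 - 369.6680/1063.7700 = 0.6525
W = 0.6525 * 7136.6590 = 4656.6168 kJ
Qc = 7136.6590 - 4656.6168 = 2480.0422 kJ

eta = 65.2493%, W = 4656.6168 kJ, Qc = 2480.0422 kJ


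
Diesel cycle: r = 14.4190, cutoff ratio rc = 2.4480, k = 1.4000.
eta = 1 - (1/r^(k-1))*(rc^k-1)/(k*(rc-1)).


r^(k-1) = 2.9079
rc^k = 3.5022
eta = 0.5755 = 57.5533%

57.5533%


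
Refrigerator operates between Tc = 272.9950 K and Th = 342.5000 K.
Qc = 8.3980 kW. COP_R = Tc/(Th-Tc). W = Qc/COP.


COP = 272.9950 / 69.5050 = 3.9277
W = 8.3980 / 3.9277 = 2.1381 kW

COP = 3.9277, W = 2.1381 kW


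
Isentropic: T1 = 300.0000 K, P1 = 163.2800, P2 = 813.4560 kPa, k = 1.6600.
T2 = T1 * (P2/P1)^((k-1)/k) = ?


(k-1)/k = 0.3976
(P2/P1)^exp = 1.8936
T2 = 300.0000 * 1.8936 = 568.0691 K

568.0691 K


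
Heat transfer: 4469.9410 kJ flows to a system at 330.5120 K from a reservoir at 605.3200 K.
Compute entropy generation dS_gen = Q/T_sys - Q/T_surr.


dS_sys = 4469.9410/330.5120 = 13.5243 kJ/K
dS_surr = -4469.9410/605.3200 = -7.3844 kJ/K
dS_gen = 13.5243 - 7.3844 = 6.1399 kJ/K (irreversible)

dS_gen = 6.1399 kJ/K, irreversible


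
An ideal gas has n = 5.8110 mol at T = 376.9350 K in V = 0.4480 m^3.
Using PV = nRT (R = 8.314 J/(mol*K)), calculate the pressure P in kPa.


P = nRT/V = 5.8110 * 8.314 * 376.9350 / 0.4480
= 18210.7302 / 0.4480 = 40648.9514 Pa = 40.6490 kPa

40.6490 kPa


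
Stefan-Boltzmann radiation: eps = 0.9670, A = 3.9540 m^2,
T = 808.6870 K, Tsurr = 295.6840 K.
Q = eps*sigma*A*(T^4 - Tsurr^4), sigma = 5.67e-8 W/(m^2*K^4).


T^4 = 4.2768e+11
Tsurr^4 = 7.6438e+09
Q = 0.9670 * 5.67e-8 * 3.9540 * 4.2004e+11 = 91061.7183 W

91061.7183 W


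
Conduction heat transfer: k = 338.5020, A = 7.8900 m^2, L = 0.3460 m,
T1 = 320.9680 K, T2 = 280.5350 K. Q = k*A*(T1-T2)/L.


dT = 40.4330 K
Q = 338.5020 * 7.8900 * 40.4330 / 0.3460 = 312103.1193 W

312103.1193 W


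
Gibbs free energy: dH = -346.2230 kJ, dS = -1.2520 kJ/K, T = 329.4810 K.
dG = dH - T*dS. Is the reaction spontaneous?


T*dS = 329.4810 * -1.2520 = -412.5102 kJ
dG = -346.2230 + 412.5102 = 66.2872 kJ (non-spontaneous)

dG = 66.2872 kJ, non-spontaneous


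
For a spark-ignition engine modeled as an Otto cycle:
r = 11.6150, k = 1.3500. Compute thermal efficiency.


r^(k-1) = 2.3592
eta = 1 - 1/2.3592 = 0.5761 = 57.6120%

57.6120%


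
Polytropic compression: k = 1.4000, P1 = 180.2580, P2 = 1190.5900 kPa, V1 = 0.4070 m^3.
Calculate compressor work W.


(k-1)/k = 0.2857
(P2/P1)^exp = 1.7149
W = 3.5000 * 180.2580 * 0.4070 * (1.7149 - 1) = 183.5795 kJ

183.5795 kJ


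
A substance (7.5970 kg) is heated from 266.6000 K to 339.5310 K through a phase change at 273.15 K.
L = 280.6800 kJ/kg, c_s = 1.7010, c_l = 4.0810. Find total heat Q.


Q1 (sensible, solid) = 7.5970 * 1.7010 * 6.5500 = 84.6424 kJ
Q2 (latent) = 7.5970 * 280.6800 = 2132.3260 kJ
Q3 (sensible, liquid) = 7.5970 * 4.0810 * 66.3810 = 2058.0338 kJ
Q_total = 4275.0022 kJ

4275.0022 kJ


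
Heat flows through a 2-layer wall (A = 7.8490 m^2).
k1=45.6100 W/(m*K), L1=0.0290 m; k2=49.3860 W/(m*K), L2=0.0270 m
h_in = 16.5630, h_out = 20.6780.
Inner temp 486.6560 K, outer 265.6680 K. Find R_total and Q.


R_conv_in = 1/(16.5630*7.8490) = 0.0077
R_1 = 0.0290/(45.6100*7.8490) = 8.1007e-05
R_2 = 0.0270/(49.3860*7.8490) = 6.9654e-05
R_conv_out = 1/(20.6780*7.8490) = 0.0062
R_total = 0.0140 K/W
Q = 220.9880 / 0.0140 = 15780.1682 W

R_total = 0.0140 K/W, Q = 15780.1682 W


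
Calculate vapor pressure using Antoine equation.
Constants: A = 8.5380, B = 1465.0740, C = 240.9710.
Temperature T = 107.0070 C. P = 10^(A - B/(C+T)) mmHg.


C+T = 347.9780
B/(C+T) = 4.2102
log10(P) = 8.5380 - 4.2102 = 4.3278
P = 10^4.3278 = 21269.1961 mmHg

21269.1961 mmHg


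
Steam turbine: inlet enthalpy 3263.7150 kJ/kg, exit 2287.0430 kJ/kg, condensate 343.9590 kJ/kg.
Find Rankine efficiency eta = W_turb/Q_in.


W = 976.6720 kJ/kg
Q_in = 2919.7560 kJ/kg
eta = 0.3345 = 33.4505%

eta = 33.4505%


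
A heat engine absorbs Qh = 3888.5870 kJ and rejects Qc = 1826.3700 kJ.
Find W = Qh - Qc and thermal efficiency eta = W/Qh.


W = 3888.5870 - 1826.3700 = 2062.2170 kJ
eta = 2062.2170 / 3888.5870 = 0.5303 = 53.0326%

W = 2062.2170 kJ, eta = 53.0326%


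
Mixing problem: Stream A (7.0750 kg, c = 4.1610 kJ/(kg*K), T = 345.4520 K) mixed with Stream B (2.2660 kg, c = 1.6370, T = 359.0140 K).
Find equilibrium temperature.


num = 11501.5289
den = 33.1485
Tf = 346.9696 K

346.9696 K


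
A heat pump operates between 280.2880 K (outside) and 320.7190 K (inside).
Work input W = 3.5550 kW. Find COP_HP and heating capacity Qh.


COP = 320.7190 / 40.4310 = 7.9325
Qh = 7.9325 * 3.5550 = 28.2000 kW

COP = 7.9325, Qh = 28.2000 kW


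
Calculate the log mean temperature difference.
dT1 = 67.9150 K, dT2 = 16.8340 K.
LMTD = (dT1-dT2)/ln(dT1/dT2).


dT1/dT2 = 4.0344
ln(dT1/dT2) = 1.3949
LMTD = 51.0810 / 1.3949 = 36.6210 K

36.6210 K


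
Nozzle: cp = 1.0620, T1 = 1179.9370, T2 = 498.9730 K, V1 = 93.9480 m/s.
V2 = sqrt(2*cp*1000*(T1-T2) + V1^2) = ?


dT = 680.9640 K
2*cp*1000*dT = 1446367.5360
V1^2 = 8826.2267
V2 = sqrt(1455193.7627) = 1206.3141 m/s

1206.3141 m/s


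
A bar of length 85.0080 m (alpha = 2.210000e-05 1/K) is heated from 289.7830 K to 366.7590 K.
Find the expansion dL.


dT = 76.9760 K
dL = 2.210000e-05 * 85.0080 * 76.9760 = 0.144613 m
L_final = 85.152613 m

dL = 0.144613 m


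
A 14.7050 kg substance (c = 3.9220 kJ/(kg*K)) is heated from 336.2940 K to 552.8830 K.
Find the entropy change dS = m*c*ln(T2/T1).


T2/T1 = 1.6440
ln(T2/T1) = 0.4972
dS = 14.7050 * 3.9220 * 0.4972 = 28.6727 kJ/K

28.6727 kJ/K


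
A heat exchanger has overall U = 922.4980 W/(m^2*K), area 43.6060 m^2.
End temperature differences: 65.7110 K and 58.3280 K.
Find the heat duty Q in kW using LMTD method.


LMTD = 61.9462 K
Q = 922.4980 * 43.6060 * 61.9462 = 2491875.1514 W = 2491.8752 kW

2491.8752 kW


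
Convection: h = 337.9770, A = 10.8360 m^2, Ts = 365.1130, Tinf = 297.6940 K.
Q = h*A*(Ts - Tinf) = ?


dT = 67.4190 K
Q = 337.9770 * 10.8360 * 67.4190 = 246909.8693 W

246909.8693 W


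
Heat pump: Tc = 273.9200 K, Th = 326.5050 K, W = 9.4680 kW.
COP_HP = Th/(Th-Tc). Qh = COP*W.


COP = 326.5050 / 52.5850 = 6.2091
Qh = 6.2091 * 9.4680 = 58.7877 kW

COP = 6.2091, Qh = 58.7877 kW


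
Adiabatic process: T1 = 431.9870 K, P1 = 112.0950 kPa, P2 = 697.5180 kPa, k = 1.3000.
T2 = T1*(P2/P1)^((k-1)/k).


(k-1)/k = 0.2308
(P2/P1)^exp = 1.5248
T2 = 431.9870 * 1.5248 = 658.7101 K

658.7101 K


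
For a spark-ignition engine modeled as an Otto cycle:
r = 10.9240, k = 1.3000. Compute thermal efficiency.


r^(k-1) = 2.0489
eta = 1 - 1/2.0489 = 0.5119 = 51.1926%

51.1926%


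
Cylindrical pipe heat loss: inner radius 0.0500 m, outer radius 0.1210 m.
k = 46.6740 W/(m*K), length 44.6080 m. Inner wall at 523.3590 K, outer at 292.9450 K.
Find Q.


dT = 230.4140 K
ln(ro/ri) = 0.8838
Q = 2*pi*46.6740*44.6080*230.4140 / 0.8838 = 3410660.2472 W

3410660.2472 W


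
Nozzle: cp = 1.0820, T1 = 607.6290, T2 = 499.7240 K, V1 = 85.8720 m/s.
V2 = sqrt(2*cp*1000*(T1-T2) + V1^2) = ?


dT = 107.9050 K
2*cp*1000*dT = 233506.4200
V1^2 = 7374.0004
V2 = sqrt(240880.4204) = 490.7957 m/s

490.7957 m/s


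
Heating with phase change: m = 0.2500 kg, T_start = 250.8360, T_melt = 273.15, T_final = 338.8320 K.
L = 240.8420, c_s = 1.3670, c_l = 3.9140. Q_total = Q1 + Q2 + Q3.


Q1 (sensible, solid) = 0.2500 * 1.3670 * 22.3140 = 7.6258 kJ
Q2 (latent) = 0.2500 * 240.8420 = 60.2105 kJ
Q3 (sensible, liquid) = 0.2500 * 3.9140 * 65.6820 = 64.2698 kJ
Q_total = 132.1061 kJ

132.1061 kJ


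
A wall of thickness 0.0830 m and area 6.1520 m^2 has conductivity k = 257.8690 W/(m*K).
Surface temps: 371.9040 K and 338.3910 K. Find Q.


dT = 33.5130 K
Q = 257.8690 * 6.1520 * 33.5130 / 0.0830 = 640546.5214 W

640546.5214 W


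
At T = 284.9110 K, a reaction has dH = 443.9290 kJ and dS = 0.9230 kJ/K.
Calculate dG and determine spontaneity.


T*dS = 284.9110 * 0.9230 = 262.9729 kJ
dG = 443.9290 - 262.9729 = 180.9561 kJ (non-spontaneous)

dG = 180.9561 kJ, non-spontaneous


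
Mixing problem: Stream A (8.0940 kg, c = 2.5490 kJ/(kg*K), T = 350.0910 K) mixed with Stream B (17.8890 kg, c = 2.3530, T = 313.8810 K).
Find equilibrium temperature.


num = 20435.0751
den = 62.7244
Tf = 325.7914 K

325.7914 K


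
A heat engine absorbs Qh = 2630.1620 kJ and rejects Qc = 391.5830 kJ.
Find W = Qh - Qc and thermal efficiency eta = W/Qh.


W = 2630.1620 - 391.5830 = 2238.5790 kJ
eta = 2238.5790 / 2630.1620 = 0.8511 = 85.1118%

W = 2238.5790 kJ, eta = 85.1118%


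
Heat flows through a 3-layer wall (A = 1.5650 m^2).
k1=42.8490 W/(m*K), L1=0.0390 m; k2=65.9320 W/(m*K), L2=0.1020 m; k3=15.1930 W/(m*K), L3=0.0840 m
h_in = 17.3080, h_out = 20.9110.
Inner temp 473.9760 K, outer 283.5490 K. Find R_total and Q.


R_conv_in = 1/(17.3080*1.5650) = 0.0369
R_1 = 0.0390/(42.8490*1.5650) = 0.0006
R_2 = 0.1020/(65.9320*1.5650) = 0.0010
R_3 = 0.0840/(15.1930*1.5650) = 0.0035
R_conv_out = 1/(20.9110*1.5650) = 0.0306
R_total = 0.0726 K/W
Q = 190.4270 / 0.0726 = 2623.7569 W

R_total = 0.0726 K/W, Q = 2623.7569 W


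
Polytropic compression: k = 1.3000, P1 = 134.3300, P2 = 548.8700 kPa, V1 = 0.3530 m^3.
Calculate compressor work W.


(k-1)/k = 0.2308
(P2/P1)^exp = 1.3838
W = 4.3333 * 134.3300 * 0.3530 * (1.3838 - 1) = 78.8601 kJ

78.8601 kJ


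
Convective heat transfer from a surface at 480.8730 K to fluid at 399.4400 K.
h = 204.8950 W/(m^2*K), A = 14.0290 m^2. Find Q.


dT = 81.4330 K
Q = 204.8950 * 14.0290 * 81.4330 = 234076.8747 W

234076.8747 W


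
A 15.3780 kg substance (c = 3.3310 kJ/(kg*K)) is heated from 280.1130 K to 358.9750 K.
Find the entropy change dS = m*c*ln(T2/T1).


T2/T1 = 1.2815
ln(T2/T1) = 0.2481
dS = 15.3780 * 3.3310 * 0.2481 = 12.7066 kJ/K

12.7066 kJ/K


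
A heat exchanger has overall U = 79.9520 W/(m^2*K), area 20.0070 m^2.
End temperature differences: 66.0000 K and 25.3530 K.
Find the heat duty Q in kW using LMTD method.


LMTD = 42.4841 K
Q = 79.9520 * 20.0070 * 42.4841 = 67957.5709 W = 67.9576 kW

67.9576 kW


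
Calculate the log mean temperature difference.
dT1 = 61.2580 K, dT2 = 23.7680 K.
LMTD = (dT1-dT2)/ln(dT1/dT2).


dT1/dT2 = 2.5773
ln(dT1/dT2) = 0.9468
LMTD = 37.4900 / 0.9468 = 39.5984 K

39.5984 K


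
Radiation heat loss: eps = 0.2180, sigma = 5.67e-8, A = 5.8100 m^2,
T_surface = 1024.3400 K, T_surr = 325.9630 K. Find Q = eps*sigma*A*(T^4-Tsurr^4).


T^4 = 1.1010e+12
Tsurr^4 = 1.1289e+10
Q = 0.2180 * 5.67e-8 * 5.8100 * 1.0897e+12 = 78255.6915 W

78255.6915 W


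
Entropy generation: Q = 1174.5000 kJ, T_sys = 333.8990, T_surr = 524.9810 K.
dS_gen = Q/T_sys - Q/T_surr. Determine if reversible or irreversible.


dS_sys = 1174.5000/333.8990 = 3.5175 kJ/K
dS_surr = -1174.5000/524.9810 = -2.2372 kJ/K
dS_gen = 3.5175 - 2.2372 = 1.2803 kJ/K (irreversible)

dS_gen = 1.2803 kJ/K, irreversible


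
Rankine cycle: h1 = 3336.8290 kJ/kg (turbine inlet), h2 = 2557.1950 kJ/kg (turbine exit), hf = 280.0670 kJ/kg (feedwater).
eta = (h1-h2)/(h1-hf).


W = 779.6340 kJ/kg
Q_in = 3056.7620 kJ/kg
eta = 0.2551 = 25.5052%

eta = 25.5052%


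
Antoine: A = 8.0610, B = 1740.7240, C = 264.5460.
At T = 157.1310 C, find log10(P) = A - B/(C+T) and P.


C+T = 421.6770
B/(C+T) = 4.1281
log10(P) = 8.0610 - 4.1281 = 3.9329
P = 10^3.9329 = 8568.4438 mmHg

8568.4438 mmHg


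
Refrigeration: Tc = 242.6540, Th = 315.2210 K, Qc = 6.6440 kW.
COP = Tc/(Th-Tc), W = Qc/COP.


COP = 242.6540 / 72.5670 = 3.3439
W = 6.6440 / 3.3439 = 1.9869 kW

COP = 3.3439, W = 1.9869 kW


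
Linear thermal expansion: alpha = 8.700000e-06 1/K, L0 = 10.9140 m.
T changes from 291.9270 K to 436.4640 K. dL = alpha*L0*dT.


dT = 144.5370 K
dL = 8.700000e-06 * 10.9140 * 144.5370 = 0.013724 m
L_final = 10.927724 m

dL = 0.013724 m


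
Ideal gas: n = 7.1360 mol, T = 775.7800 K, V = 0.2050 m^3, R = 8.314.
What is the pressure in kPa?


P = nRT/V = 7.1360 * 8.314 * 775.7800 / 0.2050
= 46026.0220 / 0.2050 = 224517.1804 Pa = 224.5172 kPa

224.5172 kPa


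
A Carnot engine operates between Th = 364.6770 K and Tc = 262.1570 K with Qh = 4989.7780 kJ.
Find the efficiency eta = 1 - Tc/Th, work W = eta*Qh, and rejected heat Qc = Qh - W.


eta = 1 - 262.1570/364.6770 = 0.2811
W = 0.2811 * 4989.7780 = 1402.7538 kJ
Qc = 4989.7780 - 1402.7538 = 3587.0242 kJ

eta = 28.1125%, W = 1402.7538 kJ, Qc = 3587.0242 kJ


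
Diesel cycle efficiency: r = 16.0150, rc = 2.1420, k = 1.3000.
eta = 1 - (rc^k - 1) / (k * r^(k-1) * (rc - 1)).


r^(k-1) = 2.2980
rc^k = 2.6919
eta = 0.5041 = 50.4074%

50.4074%


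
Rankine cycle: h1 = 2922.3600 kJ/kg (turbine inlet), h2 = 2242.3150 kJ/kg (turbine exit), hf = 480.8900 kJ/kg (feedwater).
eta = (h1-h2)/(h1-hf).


W = 680.0450 kJ/kg
Q_in = 2441.4700 kJ/kg
eta = 0.2785 = 27.8539%

eta = 27.8539%


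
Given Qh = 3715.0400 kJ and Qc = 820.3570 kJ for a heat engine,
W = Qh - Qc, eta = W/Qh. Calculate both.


W = 3715.0400 - 820.3570 = 2894.6830 kJ
eta = 2894.6830 / 3715.0400 = 0.7792 = 77.9179%

W = 2894.6830 kJ, eta = 77.9179%


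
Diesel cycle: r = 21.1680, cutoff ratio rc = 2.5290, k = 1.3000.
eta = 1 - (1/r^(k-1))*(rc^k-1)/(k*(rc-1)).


r^(k-1) = 2.4986
rc^k = 3.3407
eta = 0.5287 = 52.8713%

52.8713%


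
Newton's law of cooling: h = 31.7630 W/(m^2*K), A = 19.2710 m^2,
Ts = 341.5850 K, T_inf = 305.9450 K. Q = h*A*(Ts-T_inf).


dT = 35.6400 K
Q = 31.7630 * 19.2710 * 35.6400 = 21815.4141 W

21815.4141 W


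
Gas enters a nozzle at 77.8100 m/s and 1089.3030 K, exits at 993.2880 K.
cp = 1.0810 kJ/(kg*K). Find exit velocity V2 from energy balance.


dT = 96.0150 K
2*cp*1000*dT = 207584.4300
V1^2 = 6054.3961
V2 = sqrt(213638.8261) = 462.2108 m/s

462.2108 m/s


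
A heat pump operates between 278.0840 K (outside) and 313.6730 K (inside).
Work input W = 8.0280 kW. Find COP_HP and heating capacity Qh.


COP = 313.6730 / 35.5890 = 8.8138
Qh = 8.8138 * 8.0280 = 70.7569 kW

COP = 8.8138, Qh = 70.7569 kW


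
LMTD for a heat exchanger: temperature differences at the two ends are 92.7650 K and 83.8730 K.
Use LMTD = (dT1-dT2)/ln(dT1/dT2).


dT1/dT2 = 1.1060
ln(dT1/dT2) = 0.1008
LMTD = 8.8920 / 0.1008 = 88.2443 K

88.2443 K


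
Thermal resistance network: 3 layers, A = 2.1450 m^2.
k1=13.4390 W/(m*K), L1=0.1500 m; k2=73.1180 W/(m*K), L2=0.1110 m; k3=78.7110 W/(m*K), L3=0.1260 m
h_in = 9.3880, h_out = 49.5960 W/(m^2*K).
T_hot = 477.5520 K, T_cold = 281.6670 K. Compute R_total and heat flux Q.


R_conv_in = 1/(9.3880*2.1450) = 0.0497
R_1 = 0.1500/(13.4390*2.1450) = 0.0052
R_2 = 0.1110/(73.1180*2.1450) = 0.0007
R_3 = 0.1260/(78.7110*2.1450) = 0.0007
R_conv_out = 1/(49.5960*2.1450) = 0.0094
R_total = 0.0657 K/W
Q = 195.8850 / 0.0657 = 2980.7495 W

R_total = 0.0657 K/W, Q = 2980.7495 W


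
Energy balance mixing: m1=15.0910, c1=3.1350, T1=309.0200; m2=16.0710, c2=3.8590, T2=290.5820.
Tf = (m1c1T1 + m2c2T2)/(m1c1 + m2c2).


num = 32641.1356
den = 109.3283
Tf = 298.5608 K

298.5608 K


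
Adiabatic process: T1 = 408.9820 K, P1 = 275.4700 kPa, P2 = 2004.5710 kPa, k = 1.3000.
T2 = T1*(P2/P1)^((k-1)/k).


(k-1)/k = 0.2308
(P2/P1)^exp = 1.5809
T2 = 408.9820 * 1.5809 = 646.5693 K

646.5693 K


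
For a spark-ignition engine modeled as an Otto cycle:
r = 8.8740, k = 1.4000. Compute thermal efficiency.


r^(k-1) = 2.3947
eta = 1 - 1/2.3947 = 0.5824 = 58.2408%

58.2408%


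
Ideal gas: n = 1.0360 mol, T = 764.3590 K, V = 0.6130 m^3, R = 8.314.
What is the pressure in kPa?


P = nRT/V = 1.0360 * 8.314 * 764.3590 / 0.6130
= 6583.6564 / 0.6130 = 10740.0594 Pa = 10.7401 kPa

10.7401 kPa


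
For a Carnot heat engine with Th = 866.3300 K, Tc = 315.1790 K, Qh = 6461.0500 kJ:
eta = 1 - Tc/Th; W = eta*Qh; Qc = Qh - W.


eta = 1 - 315.1790/866.3300 = 0.6362
W = 0.6362 * 6461.0500 = 4110.4593 kJ
Qc = 6461.0500 - 4110.4593 = 2350.5907 kJ

eta = 63.6191%, W = 4110.4593 kJ, Qc = 2350.5907 kJ


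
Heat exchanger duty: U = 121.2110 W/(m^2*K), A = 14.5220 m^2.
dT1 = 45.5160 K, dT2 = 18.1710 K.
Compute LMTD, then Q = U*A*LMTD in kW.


LMTD = 29.7799 K
Q = 121.2110 * 14.5220 * 29.7799 = 52419.3472 W = 52.4193 kW

52.4193 kW


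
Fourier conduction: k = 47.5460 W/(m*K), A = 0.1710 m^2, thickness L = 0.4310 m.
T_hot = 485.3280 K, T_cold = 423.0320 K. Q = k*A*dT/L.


dT = 62.2960 K
Q = 47.5460 * 0.1710 * 62.2960 / 0.4310 = 1175.1491 W

1175.1491 W


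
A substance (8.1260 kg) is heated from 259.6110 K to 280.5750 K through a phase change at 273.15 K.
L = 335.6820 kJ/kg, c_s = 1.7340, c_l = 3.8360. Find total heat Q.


Q1 (sensible, solid) = 8.1260 * 1.7340 * 13.5390 = 190.7711 kJ
Q2 (latent) = 8.1260 * 335.6820 = 2727.7519 kJ
Q3 (sensible, liquid) = 8.1260 * 3.8360 * 7.4250 = 231.4472 kJ
Q_total = 3149.9702 kJ

3149.9702 kJ


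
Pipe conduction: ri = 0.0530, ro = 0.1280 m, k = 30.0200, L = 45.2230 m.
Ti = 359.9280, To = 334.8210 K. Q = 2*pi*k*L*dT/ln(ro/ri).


dT = 25.1070 K
ln(ro/ri) = 0.8817
Q = 2*pi*30.0200*45.2230*25.1070 / 0.8817 = 242887.4177 W

242887.4177 W


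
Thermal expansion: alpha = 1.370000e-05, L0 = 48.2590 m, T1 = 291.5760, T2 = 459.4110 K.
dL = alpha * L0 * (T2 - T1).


dT = 167.8350 K
dL = 1.370000e-05 * 48.2590 * 167.8350 = 0.110964 m
L_final = 48.369964 m

dL = 0.110964 m


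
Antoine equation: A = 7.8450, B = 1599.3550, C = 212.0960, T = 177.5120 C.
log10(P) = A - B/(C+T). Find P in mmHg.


C+T = 389.6080
B/(C+T) = 4.1050
log10(P) = 7.8450 - 4.1050 = 3.7400
P = 10^3.7400 = 5494.9489 mmHg

5494.9489 mmHg


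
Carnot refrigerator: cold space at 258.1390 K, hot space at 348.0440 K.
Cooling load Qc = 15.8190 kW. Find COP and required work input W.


COP = 258.1390 / 89.9050 = 2.8712
W = 15.8190 / 2.8712 = 5.5095 kW

COP = 2.8712, W = 5.5095 kW


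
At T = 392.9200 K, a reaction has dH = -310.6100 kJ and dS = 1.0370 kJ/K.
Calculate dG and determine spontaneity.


T*dS = 392.9200 * 1.0370 = 407.4580 kJ
dG = -310.6100 - 407.4580 = -718.0680 kJ (spontaneous)

dG = -718.0680 kJ, spontaneous


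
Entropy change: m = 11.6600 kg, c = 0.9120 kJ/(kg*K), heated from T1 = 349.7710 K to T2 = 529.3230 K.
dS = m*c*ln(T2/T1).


T2/T1 = 1.5133
ln(T2/T1) = 0.4143
dS = 11.6600 * 0.9120 * 0.4143 = 4.4058 kJ/K

4.4058 kJ/K


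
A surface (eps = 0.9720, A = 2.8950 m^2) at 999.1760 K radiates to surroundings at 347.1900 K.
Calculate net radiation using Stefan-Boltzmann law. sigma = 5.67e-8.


T^4 = 9.9671e+11
Tsurr^4 = 1.4530e+10
Q = 0.9720 * 5.67e-8 * 2.8950 * 9.8218e+11 = 156706.8851 W

156706.8851 W


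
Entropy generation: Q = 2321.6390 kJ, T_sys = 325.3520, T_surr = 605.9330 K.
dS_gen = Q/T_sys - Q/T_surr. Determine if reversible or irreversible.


dS_sys = 2321.6390/325.3520 = 7.1358 kJ/K
dS_surr = -2321.6390/605.9330 = -3.8315 kJ/K
dS_gen = 7.1358 - 3.8315 = 3.3043 kJ/K (irreversible)

dS_gen = 3.3043 kJ/K, irreversible


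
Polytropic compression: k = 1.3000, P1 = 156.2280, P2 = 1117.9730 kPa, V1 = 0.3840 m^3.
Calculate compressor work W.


(k-1)/k = 0.2308
(P2/P1)^exp = 1.5748
W = 4.3333 * 156.2280 * 0.3840 * (1.5748 - 1) = 149.4333 kJ

149.4333 kJ


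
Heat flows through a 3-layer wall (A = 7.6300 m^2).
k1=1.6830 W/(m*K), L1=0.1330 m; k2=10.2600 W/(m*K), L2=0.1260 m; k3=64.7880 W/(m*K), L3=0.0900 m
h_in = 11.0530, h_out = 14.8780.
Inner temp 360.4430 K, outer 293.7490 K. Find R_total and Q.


R_conv_in = 1/(11.0530*7.6300) = 0.0119
R_1 = 0.1330/(1.6830*7.6300) = 0.0104
R_2 = 0.1260/(10.2600*7.6300) = 0.0016
R_3 = 0.0900/(64.7880*7.6300) = 0.0002
R_conv_out = 1/(14.8780*7.6300) = 0.0088
R_total = 0.0328 K/W
Q = 66.6940 / 0.0328 = 2032.3961 W

R_total = 0.0328 K/W, Q = 2032.3961 W


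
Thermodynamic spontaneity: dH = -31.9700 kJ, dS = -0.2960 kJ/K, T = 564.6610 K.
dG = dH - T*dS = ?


T*dS = 564.6610 * -0.2960 = -167.1397 kJ
dG = -31.9700 + 167.1397 = 135.1697 kJ (non-spontaneous)

dG = 135.1697 kJ, non-spontaneous


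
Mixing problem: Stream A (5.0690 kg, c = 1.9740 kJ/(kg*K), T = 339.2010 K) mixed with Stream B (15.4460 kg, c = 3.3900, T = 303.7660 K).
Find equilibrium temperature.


num = 19299.8921
den = 62.3681
Tf = 309.4511 K

309.4511 K


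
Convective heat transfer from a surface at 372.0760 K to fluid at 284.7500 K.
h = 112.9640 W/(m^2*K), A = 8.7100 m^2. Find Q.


dT = 87.3260 K
Q = 112.9640 * 8.7100 * 87.3260 = 85921.4870 W

85921.4870 W


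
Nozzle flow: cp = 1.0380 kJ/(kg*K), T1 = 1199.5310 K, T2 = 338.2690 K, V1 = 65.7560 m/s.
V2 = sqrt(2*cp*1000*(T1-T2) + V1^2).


dT = 861.2620 K
2*cp*1000*dT = 1787979.9120
V1^2 = 4323.8515
V2 = sqrt(1792303.7635) = 1338.7695 m/s

1338.7695 m/s


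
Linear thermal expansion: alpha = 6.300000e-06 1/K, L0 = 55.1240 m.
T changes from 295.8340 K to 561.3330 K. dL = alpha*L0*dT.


dT = 265.4990 K
dL = 6.300000e-06 * 55.1240 * 265.4990 = 0.092203 m
L_final = 55.216203 m

dL = 0.092203 m


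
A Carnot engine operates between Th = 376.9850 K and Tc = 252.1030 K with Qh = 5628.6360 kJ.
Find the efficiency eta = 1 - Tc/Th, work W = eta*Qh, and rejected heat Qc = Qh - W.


eta = 1 - 252.1030/376.9850 = 0.3313
W = 0.3313 * 5628.6360 = 1864.5711 kJ
Qc = 5628.6360 - 1864.5711 = 3764.0649 kJ

eta = 33.1265%, W = 1864.5711 kJ, Qc = 3764.0649 kJ


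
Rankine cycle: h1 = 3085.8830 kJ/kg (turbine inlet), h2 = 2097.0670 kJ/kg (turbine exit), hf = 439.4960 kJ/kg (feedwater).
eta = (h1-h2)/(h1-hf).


W = 988.8160 kJ/kg
Q_in = 2646.3870 kJ/kg
eta = 0.3736 = 37.3648%

eta = 37.3648%


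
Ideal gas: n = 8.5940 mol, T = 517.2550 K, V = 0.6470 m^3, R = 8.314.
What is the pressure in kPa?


P = nRT/V = 8.5940 * 8.314 * 517.2550 / 0.6470
= 36958.1367 / 0.6470 = 57122.3132 Pa = 57.1223 kPa

57.1223 kPa


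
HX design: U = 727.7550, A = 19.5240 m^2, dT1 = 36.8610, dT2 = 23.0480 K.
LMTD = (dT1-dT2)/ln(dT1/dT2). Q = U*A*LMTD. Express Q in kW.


LMTD = 29.4160 K
Q = 727.7550 * 19.5240 * 29.4160 = 417962.1592 W = 417.9622 kW

417.9622 kW


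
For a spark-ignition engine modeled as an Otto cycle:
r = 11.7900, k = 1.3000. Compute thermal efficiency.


r^(k-1) = 2.0963
eta = 1 - 1/2.0963 = 0.5230 = 52.2970%

52.2970%


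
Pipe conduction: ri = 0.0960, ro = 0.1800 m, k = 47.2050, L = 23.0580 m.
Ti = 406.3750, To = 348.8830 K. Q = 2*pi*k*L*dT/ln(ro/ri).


dT = 57.4920 K
ln(ro/ri) = 0.6286
Q = 2*pi*47.2050*23.0580*57.4920 / 0.6286 = 625484.5154 W

625484.5154 W


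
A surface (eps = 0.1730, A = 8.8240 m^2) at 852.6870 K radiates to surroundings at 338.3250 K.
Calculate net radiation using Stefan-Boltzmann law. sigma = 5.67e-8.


T^4 = 5.2864e+11
Tsurr^4 = 1.3102e+10
Q = 0.1730 * 5.67e-8 * 8.8240 * 5.1554e+11 = 44622.4986 W

44622.4986 W


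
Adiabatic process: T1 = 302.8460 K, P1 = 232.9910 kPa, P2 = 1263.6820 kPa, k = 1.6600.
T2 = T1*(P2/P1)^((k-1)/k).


(k-1)/k = 0.3976
(P2/P1)^exp = 1.9586
T2 = 302.8460 * 1.9586 = 593.1601 K

593.1601 K


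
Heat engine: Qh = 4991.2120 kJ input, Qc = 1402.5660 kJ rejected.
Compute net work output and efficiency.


W = 4991.2120 - 1402.5660 = 3588.6460 kJ
eta = 3588.6460 / 4991.2120 = 0.7190 = 71.8993%

W = 3588.6460 kJ, eta = 71.8993%


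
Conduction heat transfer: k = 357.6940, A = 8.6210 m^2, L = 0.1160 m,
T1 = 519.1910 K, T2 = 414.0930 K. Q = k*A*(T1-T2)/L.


dT = 105.0980 K
Q = 357.6940 * 8.6210 * 105.0980 / 0.1160 = 2793867.2233 W

2793867.2233 W


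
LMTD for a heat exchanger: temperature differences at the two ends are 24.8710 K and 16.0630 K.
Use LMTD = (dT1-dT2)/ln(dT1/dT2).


dT1/dT2 = 1.5483
ln(dT1/dT2) = 0.4372
LMTD = 8.8080 / 0.4372 = 20.1471 K

20.1471 K


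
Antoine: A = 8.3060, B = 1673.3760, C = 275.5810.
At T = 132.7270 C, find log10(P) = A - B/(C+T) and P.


C+T = 408.3080
B/(C+T) = 4.0983
log10(P) = 8.3060 - 4.0983 = 4.2077
P = 10^4.2077 = 16131.7716 mmHg

16131.7716 mmHg


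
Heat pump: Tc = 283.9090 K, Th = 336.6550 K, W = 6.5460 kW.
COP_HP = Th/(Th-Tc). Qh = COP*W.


COP = 336.6550 / 52.7460 = 6.3826
Qh = 6.3826 * 6.5460 = 41.7803 kW

COP = 6.3826, Qh = 41.7803 kW


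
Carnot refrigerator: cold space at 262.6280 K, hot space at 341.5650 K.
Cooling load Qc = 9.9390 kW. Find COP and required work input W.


COP = 262.6280 / 78.9370 = 3.3271
W = 9.9390 / 3.3271 = 2.9873 kW

COP = 3.3271, W = 2.9873 kW


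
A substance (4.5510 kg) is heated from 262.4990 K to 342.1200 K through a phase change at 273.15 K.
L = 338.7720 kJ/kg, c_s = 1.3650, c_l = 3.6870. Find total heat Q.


Q1 (sensible, solid) = 4.5510 * 1.3650 * 10.6510 = 66.1652 kJ
Q2 (latent) = 4.5510 * 338.7720 = 1541.7514 kJ
Q3 (sensible, liquid) = 4.5510 * 3.6870 * 68.9700 = 1157.2847 kJ
Q_total = 2765.2013 kJ

2765.2013 kJ


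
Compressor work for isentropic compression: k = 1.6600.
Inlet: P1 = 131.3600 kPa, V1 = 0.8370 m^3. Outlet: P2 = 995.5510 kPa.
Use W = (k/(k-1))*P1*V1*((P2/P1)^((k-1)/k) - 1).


(k-1)/k = 0.3976
(P2/P1)^exp = 2.2373
W = 2.5152 * 131.3600 * 0.8370 * (2.2373 - 1) = 342.1537 kJ

342.1537 kJ


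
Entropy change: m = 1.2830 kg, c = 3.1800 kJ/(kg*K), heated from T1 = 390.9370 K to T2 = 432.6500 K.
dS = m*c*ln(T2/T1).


T2/T1 = 1.1067
ln(T2/T1) = 0.1014
dS = 1.2830 * 3.1800 * 0.1014 = 0.4136 kJ/K

0.4136 kJ/K


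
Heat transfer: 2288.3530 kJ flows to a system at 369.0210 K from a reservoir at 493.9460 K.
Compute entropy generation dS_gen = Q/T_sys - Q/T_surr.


dS_sys = 2288.3530/369.0210 = 6.2011 kJ/K
dS_surr = -2288.3530/493.9460 = -4.6328 kJ/K
dS_gen = 6.2011 - 4.6328 = 1.5683 kJ/K (irreversible)

dS_gen = 1.5683 kJ/K, irreversible


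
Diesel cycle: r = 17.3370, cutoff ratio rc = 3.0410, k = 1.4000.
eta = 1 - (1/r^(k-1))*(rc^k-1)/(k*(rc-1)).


r^(k-1) = 3.1303
rc^k = 4.7449
eta = 0.5813 = 58.1327%

58.1327%


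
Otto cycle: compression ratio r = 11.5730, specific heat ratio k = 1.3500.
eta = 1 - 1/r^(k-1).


r^(k-1) = 2.3562
eta = 1 - 1/2.3562 = 0.5756 = 57.5582%

57.5582%


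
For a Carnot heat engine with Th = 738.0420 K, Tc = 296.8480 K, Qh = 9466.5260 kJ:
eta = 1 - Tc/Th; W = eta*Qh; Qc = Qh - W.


eta = 1 - 296.8480/738.0420 = 0.5978
W = 0.5978 * 9466.5260 = 5658.9929 kJ
Qc = 9466.5260 - 5658.9929 = 3807.5331 kJ

eta = 59.7790%, W = 5658.9929 kJ, Qc = 3807.5331 kJ


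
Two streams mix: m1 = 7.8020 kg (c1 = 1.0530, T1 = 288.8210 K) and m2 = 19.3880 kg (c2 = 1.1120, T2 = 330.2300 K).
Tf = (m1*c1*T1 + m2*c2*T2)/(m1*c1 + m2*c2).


num = 9492.3898
den = 29.7750
Tf = 318.8044 K

318.8044 K


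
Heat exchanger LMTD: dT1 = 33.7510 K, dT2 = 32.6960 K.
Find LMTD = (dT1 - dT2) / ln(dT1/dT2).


dT1/dT2 = 1.0323
ln(dT1/dT2) = 0.0318
LMTD = 1.0550 / 0.0318 = 33.2207 K

33.2207 K


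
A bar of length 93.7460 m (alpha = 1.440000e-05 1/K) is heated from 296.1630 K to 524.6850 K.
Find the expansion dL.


dT = 228.5220 K
dL = 1.440000e-05 * 93.7460 * 228.5220 = 0.308492 m
L_final = 94.054492 m

dL = 0.308492 m


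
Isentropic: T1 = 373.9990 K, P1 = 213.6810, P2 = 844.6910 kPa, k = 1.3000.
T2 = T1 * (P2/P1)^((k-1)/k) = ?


(k-1)/k = 0.2308
(P2/P1)^exp = 1.3733
T2 = 373.9990 * 1.3733 = 513.5988 K

513.5988 K


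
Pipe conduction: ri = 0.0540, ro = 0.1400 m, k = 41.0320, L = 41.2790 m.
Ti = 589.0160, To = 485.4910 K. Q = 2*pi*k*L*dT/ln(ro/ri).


dT = 103.5250 K
ln(ro/ri) = 0.9527
Q = 2*pi*41.0320*41.2790*103.5250 / 0.9527 = 1156484.3794 W

1156484.3794 W


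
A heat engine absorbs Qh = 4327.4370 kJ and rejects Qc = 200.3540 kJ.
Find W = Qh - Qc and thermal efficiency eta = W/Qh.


W = 4327.4370 - 200.3540 = 4127.0830 kJ
eta = 4127.0830 / 4327.4370 = 0.9537 = 95.3701%

W = 4127.0830 kJ, eta = 95.3701%


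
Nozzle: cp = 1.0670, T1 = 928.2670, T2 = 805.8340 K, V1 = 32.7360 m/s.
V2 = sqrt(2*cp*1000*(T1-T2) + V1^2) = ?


dT = 122.4330 K
2*cp*1000*dT = 261272.0220
V1^2 = 1071.6457
V2 = sqrt(262343.6677) = 512.1950 m/s

512.1950 m/s


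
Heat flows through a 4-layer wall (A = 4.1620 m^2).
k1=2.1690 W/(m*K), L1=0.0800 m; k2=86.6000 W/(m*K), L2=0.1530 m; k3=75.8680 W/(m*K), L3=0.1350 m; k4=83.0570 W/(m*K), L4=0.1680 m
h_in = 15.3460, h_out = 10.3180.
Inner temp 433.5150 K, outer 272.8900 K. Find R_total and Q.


R_conv_in = 1/(15.3460*4.1620) = 0.0157
R_1 = 0.0800/(2.1690*4.1620) = 0.0089
R_2 = 0.1530/(86.6000*4.1620) = 0.0004
R_3 = 0.1350/(75.8680*4.1620) = 0.0004
R_4 = 0.1680/(83.0570*4.1620) = 0.0005
R_conv_out = 1/(10.3180*4.1620) = 0.0233
R_total = 0.0491 K/W
Q = 160.6250 / 0.0491 = 3268.5126 W

R_total = 0.0491 K/W, Q = 3268.5126 W


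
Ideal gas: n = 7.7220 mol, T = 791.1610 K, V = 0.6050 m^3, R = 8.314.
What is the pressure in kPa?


P = nRT/V = 7.7220 * 8.314 * 791.1610 / 0.6050
= 50793.0963 / 0.6050 = 83955.5311 Pa = 83.9555 kPa

83.9555 kPa


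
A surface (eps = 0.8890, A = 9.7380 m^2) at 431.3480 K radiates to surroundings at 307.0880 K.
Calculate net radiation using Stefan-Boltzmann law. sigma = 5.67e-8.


T^4 = 3.4619e+10
Tsurr^4 = 8.8931e+09
Q = 0.8890 * 5.67e-8 * 9.7380 * 2.5726e+10 = 12627.6129 W

12627.6129 W


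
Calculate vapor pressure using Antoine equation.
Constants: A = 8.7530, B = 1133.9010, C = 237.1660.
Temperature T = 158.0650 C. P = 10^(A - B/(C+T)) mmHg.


C+T = 395.2310
B/(C+T) = 2.8690
log10(P) = 8.7530 - 2.8690 = 5.8840
P = 10^5.8840 = 765671.2716 mmHg

765671.2716 mmHg


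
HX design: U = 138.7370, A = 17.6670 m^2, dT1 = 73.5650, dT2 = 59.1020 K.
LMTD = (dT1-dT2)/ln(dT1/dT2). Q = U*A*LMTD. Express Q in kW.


LMTD = 66.0699 K
Q = 138.7370 * 17.6670 * 66.0699 = 161941.6642 W = 161.9417 kW

161.9417 kW


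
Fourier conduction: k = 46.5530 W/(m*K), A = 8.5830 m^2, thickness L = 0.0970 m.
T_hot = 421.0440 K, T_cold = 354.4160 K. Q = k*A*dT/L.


dT = 66.6280 K
Q = 46.5530 * 8.5830 * 66.6280 / 0.0970 = 274455.4307 W

274455.4307 W


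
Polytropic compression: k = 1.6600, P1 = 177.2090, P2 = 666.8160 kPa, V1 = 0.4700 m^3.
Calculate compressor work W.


(k-1)/k = 0.3976
(P2/P1)^exp = 1.6936
W = 2.5152 * 177.2090 * 0.4700 * (1.6936 - 1) = 145.3056 kJ

145.3056 kJ


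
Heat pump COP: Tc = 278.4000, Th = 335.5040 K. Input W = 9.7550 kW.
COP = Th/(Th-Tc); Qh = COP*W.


COP = 335.5040 / 57.1040 = 5.8753
Qh = 5.8753 * 9.7550 = 57.3137 kW

COP = 5.8753, Qh = 57.3137 kW


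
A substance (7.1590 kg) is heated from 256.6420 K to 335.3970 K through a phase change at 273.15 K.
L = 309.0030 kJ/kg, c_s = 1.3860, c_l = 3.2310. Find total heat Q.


Q1 (sensible, solid) = 7.1590 * 1.3860 * 16.5080 = 163.7985 kJ
Q2 (latent) = 7.1590 * 309.0030 = 2212.1525 kJ
Q3 (sensible, liquid) = 7.1590 * 3.2310 * 62.2470 = 1439.8185 kJ
Q_total = 3815.7695 kJ

3815.7695 kJ


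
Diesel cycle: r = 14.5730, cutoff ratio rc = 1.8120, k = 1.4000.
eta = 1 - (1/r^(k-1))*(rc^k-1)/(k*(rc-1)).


r^(k-1) = 2.9202
rc^k = 2.2984
eta = 0.6089 = 60.8891%

60.8891%


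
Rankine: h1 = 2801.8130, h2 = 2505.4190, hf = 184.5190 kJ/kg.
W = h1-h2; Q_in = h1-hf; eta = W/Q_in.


W = 296.3940 kJ/kg
Q_in = 2617.2940 kJ/kg
eta = 0.1132 = 11.3244%

eta = 11.3244%


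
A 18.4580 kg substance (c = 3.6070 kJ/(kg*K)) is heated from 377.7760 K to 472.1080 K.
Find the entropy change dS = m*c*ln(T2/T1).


T2/T1 = 1.2497
ln(T2/T1) = 0.2229
dS = 18.4580 * 3.6070 * 0.2229 = 14.8407 kJ/K

14.8407 kJ/K


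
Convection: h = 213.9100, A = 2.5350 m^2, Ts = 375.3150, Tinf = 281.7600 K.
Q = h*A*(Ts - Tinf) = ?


dT = 93.5550 K
Q = 213.9100 * 2.5350 * 93.5550 = 50731.3074 W

50731.3074 W


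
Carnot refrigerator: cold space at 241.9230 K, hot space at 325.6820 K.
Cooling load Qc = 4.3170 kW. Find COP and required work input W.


COP = 241.9230 / 83.7590 = 2.8883
W = 4.3170 / 2.8883 = 1.4946 kW

COP = 2.8883, W = 1.4946 kW


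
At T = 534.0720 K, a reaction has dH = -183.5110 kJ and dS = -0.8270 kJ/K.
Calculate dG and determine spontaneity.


T*dS = 534.0720 * -0.8270 = -441.6775 kJ
dG = -183.5110 + 441.6775 = 258.1665 kJ (non-spontaneous)

dG = 258.1665 kJ, non-spontaneous


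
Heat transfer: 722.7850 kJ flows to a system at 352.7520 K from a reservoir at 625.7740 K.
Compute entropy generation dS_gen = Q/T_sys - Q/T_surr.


dS_sys = 722.7850/352.7520 = 2.0490 kJ/K
dS_surr = -722.7850/625.7740 = -1.1550 kJ/K
dS_gen = 2.0490 - 1.1550 = 0.8940 kJ/K (irreversible)

dS_gen = 0.8940 kJ/K, irreversible


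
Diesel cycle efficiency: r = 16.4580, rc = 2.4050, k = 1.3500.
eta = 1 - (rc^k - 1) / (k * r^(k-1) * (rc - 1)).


r^(k-1) = 2.6652
rc^k = 3.2697
eta = 0.5510 = 55.1024%

55.1024%


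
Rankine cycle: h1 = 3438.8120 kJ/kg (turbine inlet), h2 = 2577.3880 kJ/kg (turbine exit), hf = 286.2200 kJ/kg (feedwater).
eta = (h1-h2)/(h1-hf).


W = 861.4240 kJ/kg
Q_in = 3152.5920 kJ/kg
eta = 0.2732 = 27.3243%

eta = 27.3243%


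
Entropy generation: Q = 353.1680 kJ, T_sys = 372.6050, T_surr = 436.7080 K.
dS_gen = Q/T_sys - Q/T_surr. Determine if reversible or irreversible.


dS_sys = 353.1680/372.6050 = 0.9478 kJ/K
dS_surr = -353.1680/436.7080 = -0.8087 kJ/K
dS_gen = 0.9478 - 0.8087 = 0.1391 kJ/K (irreversible)

dS_gen = 0.1391 kJ/K, irreversible


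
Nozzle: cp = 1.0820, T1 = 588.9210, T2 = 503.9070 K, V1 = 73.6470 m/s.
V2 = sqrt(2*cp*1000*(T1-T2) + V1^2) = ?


dT = 85.0140 K
2*cp*1000*dT = 183970.2960
V1^2 = 5423.8806
V2 = sqrt(189394.1766) = 435.1944 m/s

435.1944 m/s


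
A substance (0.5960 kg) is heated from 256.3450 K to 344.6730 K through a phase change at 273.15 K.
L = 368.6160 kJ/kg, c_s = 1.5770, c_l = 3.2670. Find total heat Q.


Q1 (sensible, solid) = 0.5960 * 1.5770 * 16.8050 = 15.7949 kJ
Q2 (latent) = 0.5960 * 368.6160 = 219.6951 kJ
Q3 (sensible, liquid) = 0.5960 * 3.2670 * 71.5230 = 139.2647 kJ
Q_total = 374.7547 kJ

374.7547 kJ


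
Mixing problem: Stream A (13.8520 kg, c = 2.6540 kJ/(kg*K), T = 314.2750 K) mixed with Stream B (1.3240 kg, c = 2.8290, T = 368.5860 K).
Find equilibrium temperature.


num = 12934.3314
den = 40.5088
Tf = 319.2968 K

319.2968 K


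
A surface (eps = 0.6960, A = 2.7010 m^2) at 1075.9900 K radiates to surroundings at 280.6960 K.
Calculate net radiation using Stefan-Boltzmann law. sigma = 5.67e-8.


T^4 = 1.3404e+12
Tsurr^4 = 6.2079e+09
Q = 0.6960 * 5.67e-8 * 2.7010 * 1.3342e+12 = 142211.1869 W

142211.1869 W


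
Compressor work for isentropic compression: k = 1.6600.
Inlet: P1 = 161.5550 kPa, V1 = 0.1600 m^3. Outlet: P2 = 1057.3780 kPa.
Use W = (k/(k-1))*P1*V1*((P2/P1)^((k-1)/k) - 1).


(k-1)/k = 0.3976
(P2/P1)^exp = 2.1106
W = 2.5152 * 161.5550 * 0.1600 * (2.1106 - 1) = 72.2016 kJ

72.2016 kJ


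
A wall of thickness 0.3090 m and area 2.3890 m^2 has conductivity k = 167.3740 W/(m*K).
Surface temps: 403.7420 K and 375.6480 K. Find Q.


dT = 28.0940 K
Q = 167.3740 * 2.3890 * 28.0940 / 0.3090 = 36354.5894 W

36354.5894 W


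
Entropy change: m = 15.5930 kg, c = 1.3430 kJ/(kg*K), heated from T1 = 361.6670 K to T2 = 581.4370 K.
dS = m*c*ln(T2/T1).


T2/T1 = 1.6077
ln(T2/T1) = 0.4748
dS = 15.5930 * 1.3430 * 0.4748 = 9.9425 kJ/K

9.9425 kJ/K


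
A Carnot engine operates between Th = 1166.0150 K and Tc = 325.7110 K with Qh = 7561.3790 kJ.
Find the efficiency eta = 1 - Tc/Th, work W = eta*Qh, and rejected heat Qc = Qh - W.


eta = 1 - 325.7110/1166.0150 = 0.7207
W = 0.7207 * 7561.3790 = 5449.2069 kJ
Qc = 7561.3790 - 5449.2069 = 2112.1721 kJ

eta = 72.0663%, W = 5449.2069 kJ, Qc = 2112.1721 kJ


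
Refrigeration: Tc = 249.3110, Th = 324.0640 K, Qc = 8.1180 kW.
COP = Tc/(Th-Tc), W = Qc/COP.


COP = 249.3110 / 74.7530 = 3.3351
W = 8.1180 / 3.3351 = 2.4341 kW

COP = 3.3351, W = 2.4341 kW


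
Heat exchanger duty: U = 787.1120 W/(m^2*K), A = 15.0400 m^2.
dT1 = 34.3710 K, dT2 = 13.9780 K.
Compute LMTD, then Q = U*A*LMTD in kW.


LMTD = 22.6657 K
Q = 787.1120 * 15.0400 * 22.6657 = 268320.5909 W = 268.3206 kW

268.3206 kW


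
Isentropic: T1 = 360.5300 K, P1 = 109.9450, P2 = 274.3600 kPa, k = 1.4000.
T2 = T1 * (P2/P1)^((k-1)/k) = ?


(k-1)/k = 0.2857
(P2/P1)^exp = 1.2986
T2 = 360.5300 * 1.2986 = 468.1785 K

468.1785 K


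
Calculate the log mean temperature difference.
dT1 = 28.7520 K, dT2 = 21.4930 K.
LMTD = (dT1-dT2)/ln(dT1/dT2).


dT1/dT2 = 1.3377
ln(dT1/dT2) = 0.2910
LMTD = 7.2590 / 0.2910 = 24.9467 K

24.9467 K
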